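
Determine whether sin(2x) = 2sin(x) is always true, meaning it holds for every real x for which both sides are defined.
Claim: sin(2x) = 2sin(x).
Test a specific point where both sides are defined: x = π/3.
LHS = sin(2x) ≈ 0.8660
RHS = 2sin(x) ≈ 1.7321
Since 0.8660 ≠ 1.7321, the equation fails at this point, so it cannot hold for every real x for which both sides are defined.
The correct double-angle formula is sin(2x) = 2sin(x)cos(x).

Conclusion: No, this is NOT an identity.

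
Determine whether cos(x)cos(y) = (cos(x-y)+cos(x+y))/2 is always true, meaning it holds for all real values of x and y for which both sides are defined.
Claim: cos(x)cos(y) = (cos(x-y)+cos(x+y))/2.
Reasoning: cos(x-y) = cos(x)cos(y) + sin(x)sin(y) and cos(x+y) = cos(x)cos(y) - sin(x)sin(y). Adding, cos(x-y) + cos(x+y) = 2cos(x)cos(y); divide by 2.
So the two sides agree for all real values of x and y for which both sides are defined.

Conclusion: Yes, this is an identity.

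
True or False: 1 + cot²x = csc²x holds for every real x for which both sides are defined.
Claim: 1 + cot²x = csc²x.
Reasoning: Start from sin²x + cos²x = 1 and divide every term by sin²x (allowed wherever cot x and csc x are defined): 1 + cot²x = 1/sin²x = csc²x.
So the two sides agree for every real x for which both sides are defined.

Conclusion: True.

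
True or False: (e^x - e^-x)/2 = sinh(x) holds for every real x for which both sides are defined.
True.

Claim: (e^x - e^-x)/2 = sinh(x).
Reasoning: This is exactly the definition of the hyperbolic sine: sinh(x) := (e^x - e^-x)/2.
So the two sides agree for every real x for which both sides are defined.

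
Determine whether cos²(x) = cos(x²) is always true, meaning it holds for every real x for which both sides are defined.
Claim: cos²(x) = cos(x²).
Test a specific point where both sides are defined: x = -π/4.
LHS = cos²(x) ≈ 0.5000
RHS = cos(x²) ≈ 0.8157
Since 0.5000 ≠ 0.8157, the equation fails at this point, so it cannot hold for every real x for which both sides are defined.
cos²(x) means (cos x)², squaring the output; cos(x²) squares the input. These are different functions.

Conclusion: No, this is NOT an identity.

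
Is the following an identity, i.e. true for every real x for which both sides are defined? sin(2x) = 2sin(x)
No, this is NOT an identity.

Claim: sin(2x) = 2sin(x).
Test a specific point where both sides are defined: x = π/2.
LHS = sin(2x) ≈ 0.0000
RHS = 2sin(x) ≈ 2.0000
Since 0.0000 ≠ 2.0000, the equation fails at this point, so it cannot hold for every real x for which both sides are defined.
The correct double-angle formula is sin(2x) = 2sin(x)cos(x).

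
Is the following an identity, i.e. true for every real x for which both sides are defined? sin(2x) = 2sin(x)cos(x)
Claim: sin(2x) = 2sin(x)cos(x).
Reasoning: Put y = x in the addition formula sin(x+y) = sin(x)cos(y) + cos(x)sin(y): sin(2x) = sin(x)cos(x) + cos(x)sin(x) = 2sin(x)cos(x).
So the two sides agree for every real x for which both sides are defined.

Conclusion: Yes, this is an identity.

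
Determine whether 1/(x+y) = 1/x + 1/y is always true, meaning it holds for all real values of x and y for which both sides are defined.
Claim: 1/(x+y) = 1/x + 1/y.
Test a specific point where both sides are defined: x = 5, y = 2.
LHS = 1/(x+y) ≈ 0.1429
RHS = 1/x + 1/y ≈ 0.7000
Since 0.1429 ≠ 0.7000, the equation fails at this point, so it cannot hold for all real values of x and y for which both sides are defined.
1/x + 1/y = (x+y)/(xy), which is not 1/(x+y).

Conclusion: No, this is NOT an identity.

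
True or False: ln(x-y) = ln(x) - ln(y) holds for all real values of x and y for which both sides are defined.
Claim: ln(x-y) = ln(x) - ln(y).
Test a specific point where both sides are defined: x = 3, y = 2.
LHS = ln(x-y) ≈ 0.0000
RHS = ln(x) - ln(y) ≈ 0.4055
Since 0.0000 ≠ 0.4055, the equation fails at this point, so it cannot hold for all real values of x and y for which both sides are defined.
ln(x) - ln(y) = ln(x/y), not ln(x-y).

Conclusion: False.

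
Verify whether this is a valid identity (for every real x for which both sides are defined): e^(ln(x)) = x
Claim: e^(ln(x)) = x.
Reasoning: For x > 0, ln(x) is by definition the exponent p such that e^p = x. Raising e to that exponent therefore returns x: e^(ln x) = x.
So the two sides agree for every real x for which both sides are defined.

Conclusion: Yes, this is an identity.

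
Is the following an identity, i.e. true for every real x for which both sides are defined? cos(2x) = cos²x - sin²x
Claim: cos(2x) = cos²x - sin²x.
Reasoning: Put y = x in the addition formula cos(x+y) = cos(x)cos(y) - sin(x)sin(y): cos(2x) = cos²x - sin²x.
So the two sides agree for every real x for which both sides are defined.

Conclusion: Yes, this is an identity.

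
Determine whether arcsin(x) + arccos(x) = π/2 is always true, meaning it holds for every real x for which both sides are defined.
Yes, this is an identity.

Claim: arcsin(x) + arccos(x) = π/2.
Reasoning: Both sides are defined for -1 ≤ x ≤ 1. Let θ = arcsin(x), so sin θ = x and θ ∈ [-π/2, π/2]. Then cos(π/2 - θ) = sin θ = x and π/2 - θ ∈ [0, π], which is exactly the range of arccos, so arccos(x) = π/2 - θ. Adding: arcsin(x) + arccos(x) = θ + (π/2 - θ) = π/2.
So the two sides agree for every real x for which both sides are defined.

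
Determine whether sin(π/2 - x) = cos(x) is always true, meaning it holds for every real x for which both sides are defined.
Yes, this is an identity.

Claim: sin(π/2 - x) = cos(x).
Reasoning: Use sin(u - v) = sin(u)cos(v) - cos(u)sin(v) with u = π/2, v = x: sin(π/2)cos(x) - cos(π/2)sin(x) = 1·cos(x) - 0·sin(x) = cos(x).
So the two sides agree for every real x for which both sides are defined.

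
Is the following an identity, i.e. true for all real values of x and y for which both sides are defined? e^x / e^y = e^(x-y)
Claim: e^x / e^y = e^(x-y).
Reasoning: 1/e^y = e^(-y), so e^x / e^y = e^x · e^(-y) = e^(x + (-y)) = e^(x-y) by the product rule for exponents.
So the two sides agree for all real values of x and y for which both sides are defined.

Conclusion: Yes, this is an identity.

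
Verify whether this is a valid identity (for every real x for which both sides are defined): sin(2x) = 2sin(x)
No, this is NOT an identity.

Claim: sin(2x) = 2sin(x).
Test a specific point where both sides are defined: x = -π/6.
LHS = sin(2x) ≈ -0.8660
RHS = 2sin(x) ≈ -1.0000
Since -0.8660 ≠ -1.0000, the equation fails at this point, so it cannot hold for every real x for which both sides are defined.
The correct double-angle formula is sin(2x) = 2sin(x)cos(x).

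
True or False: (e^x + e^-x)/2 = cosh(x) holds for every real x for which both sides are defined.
True.

Claim: (e^x + e^-x)/2 = cosh(x).
Reasoning: This is exactly the definition of the hyperbolic cosine: cosh(x) := (e^x + e^-x)/2.
So the two sides agree for every real x for which both sides are defined.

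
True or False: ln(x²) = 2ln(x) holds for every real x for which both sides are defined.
True.

Claim: ln(x²) = 2ln(x).
Reasoning: The right side requires x > 0. For x > 0, x² = (e^(ln x))² = e^(2ln x), so ln(x²) = 2ln(x). (For x < 0 the right side is undefined, so those values are outside the claim.)
So the two sides agree for every real x for which both sides are defined.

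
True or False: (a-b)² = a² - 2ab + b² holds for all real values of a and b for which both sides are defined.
True.

Claim: (a-b)² = a² - 2ab + b².
Reasoning: Expand: (a-b)² = (a-b)(a-b) = a·a - a·b - b·a + b·b = a² - 2ab + b².
So the two sides agree for all real values of a and b for which both sides are defined.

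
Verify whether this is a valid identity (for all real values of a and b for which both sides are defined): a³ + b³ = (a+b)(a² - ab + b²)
Yes, this is an identity.

Claim: a³ + b³ = (a+b)(a² - ab + b²).
Reasoning: Expand the right side: (a+b)(a² - ab + b²) = a³ - a²b + ab² + a²b - ab² + b³ = a³ + b³ (the middle terms cancel in pairs).
So the two sides agree for all real values of a and b for which both sides are defined.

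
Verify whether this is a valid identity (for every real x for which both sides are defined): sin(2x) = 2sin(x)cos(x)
Yes, this is an identity.

Claim: sin(2x) = 2sin(x)cos(x).
Reasoning: Put y = x in the addition formula sin(x+y) = sin(x)cos(y) + cos(x)sin(y): sin(2x) = sin(x)cos(x) + cos(x)sin(x) = 2sin(x)cos(x).
So the two sides agree for every real x for which both sides are defined.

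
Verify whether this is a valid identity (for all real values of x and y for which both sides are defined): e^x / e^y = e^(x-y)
Claim: e^x / e^y = e^(x-y).
Reasoning: 1/e^y = e^(-y), so e^x / e^y = e^x · e^(-y) = e^(x + (-y)) = e^(x-y) by the product rule for exponents.
So the two sides agree for all real values of x and y for which both sides are defined.

Conclusion: Yes, this is an identity.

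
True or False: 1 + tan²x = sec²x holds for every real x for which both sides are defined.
Claim: 1 + tan²x = sec²x.
Reasoning: Start from sin²x + cos²x = 1 and divide every term by cos²x (allowed wherever tan x and sec x are defined): tan²x + 1 = 1/cos²x = sec²x.
So the two sides agree for every real x for which both sides are defined.

Conclusion: True.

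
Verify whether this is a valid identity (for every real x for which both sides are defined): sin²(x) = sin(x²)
No, this is NOT an identity.

Claim: sin²(x) = sin(x²).
Test a specific point where both sides are defined: x = π/3.
LHS = sin²(x) ≈ 0.7500
RHS = sin(x²) ≈ 0.8897
Since 0.7500 ≠ 0.8897, the equation fails at this point, so it cannot hold for every real x for which both sides are defined.
sin²(x) means (sin x)², squaring the output; sin(x²) squares the input. These are different functions.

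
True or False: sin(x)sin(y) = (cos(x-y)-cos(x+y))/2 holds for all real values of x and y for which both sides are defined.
Claim: sin(x)sin(y) = (cos(x-y)-cos(x+y))/2.
Reasoning: cos(x-y) = cos(x)cos(y) + sin(x)sin(y) and cos(x+y) = cos(x)cos(y) - sin(x)sin(y). Subtracting, cos(x-y) - cos(x+y) = 2sin(x)sin(y); divide by 2.
So the two sides agree for all real values of x and y for which both sides are defined.

Conclusion: True.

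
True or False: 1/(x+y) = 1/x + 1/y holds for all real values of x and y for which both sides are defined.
False.

Claim: 1/(x+y) = 1/x + 1/y.
Test a specific point where both sides are defined: x = 2, y = 2.
LHS = 1/(x+y) ≈ 0.2500
RHS = 1/x + 1/y ≈ 1.0000
Since 0.2500 ≠ 1.0000, the equation fails at this point, so it cannot hold for all real values of x and y for which both sides are defined.
1/x + 1/y = (x+y)/(xy), which is not 1/(x+y).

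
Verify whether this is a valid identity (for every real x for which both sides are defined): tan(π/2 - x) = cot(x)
Claim: tan(π/2 - x) = cot(x).
Reasoning: tan(π/2 - x) = sin(π/2 - x)/cos(π/2 - x) = cos(x)/sin(x) = cot(x), using the cofunction identities sin(π/2 - x) = cos(x) and cos(π/2 - x) = sin(x).
So the two sides agree for every real x for which both sides are defined.

Conclusion: Yes, this is an identity.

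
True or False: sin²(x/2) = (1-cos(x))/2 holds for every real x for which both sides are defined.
Claim: sin²(x/2) = (1-cos(x))/2.
Reasoning: Use cos(2θ) = 1 - 2sin²θ with θ = x/2: cos(x) = 1 - 2sin²(x/2). Solving for sin²(x/2) gives (1 - cos(x))/2.
So the two sides agree for every real x for which both sides are defined.

Conclusion: True.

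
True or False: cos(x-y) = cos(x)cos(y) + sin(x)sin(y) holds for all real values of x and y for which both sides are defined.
True.

Claim: cos(x-y) = cos(x)cos(y) + sin(x)sin(y).
Reasoning: Replace y by -y in cos(x+y) = cos(x)cos(y) - sin(x)sin(y) and use cos(-y) = cos(y), sin(-y) = -sin(y): cos(x-y) = cos(x)cos(y) + sin(x)sin(y).
So the two sides agree for all real values of x and y for which both sides are defined.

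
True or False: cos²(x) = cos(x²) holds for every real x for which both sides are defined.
False.

Claim: cos²(x) = cos(x²).
Test a specific point where both sides are defined: x = -π/6.
LHS = cos²(x) ≈ 0.7500
RHS = cos(x²) ≈ 0.9627
Since 0.7500 ≠ 0.9627, the equation fails at this point, so it cannot hold for every real x for which both sides are defined.
cos²(x) means (cos x)², squaring the output; cos(x²) squares the input. These are different functions.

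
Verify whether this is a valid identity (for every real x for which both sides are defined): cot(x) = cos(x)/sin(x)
Claim: cot(x) = cos(x)/sin(x).
Reasoning: cot(x) is defined as 1/tan(x) = 1/(sin(x)/cos(x)) = cos(x)/sin(x), wherever sin(x) ≠ 0.
So the two sides agree for every real x for which both sides are defined.

Conclusion: Yes, this is an identity.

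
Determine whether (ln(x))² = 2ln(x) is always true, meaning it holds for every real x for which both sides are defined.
No, this is NOT an identity.

Claim: (ln(x))² = 2ln(x).
Test a specific point where both sides are defined: x = 5.
LHS = (ln(x))² ≈ 2.5903
RHS = 2ln(x) ≈ 3.2189
Since 2.5903 ≠ 3.2189, the equation fails at this point, so it cannot hold for every real x for which both sides are defined.
2ln(x) equals ln(x²), which is not the same as (ln x)².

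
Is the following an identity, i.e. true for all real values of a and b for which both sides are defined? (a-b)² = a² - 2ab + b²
Claim: (a-b)² = a² - 2ab + b².
Reasoning: Expand: (a-b)² = (a-b)(a-b) = a·a - a·b - b·a + b·b = a² - 2ab + b².
So the two sides agree for all real values of a and b for which both sides are defined.

Conclusion: Yes, this is an identity.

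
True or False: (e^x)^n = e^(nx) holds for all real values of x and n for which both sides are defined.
Claim: (e^x)^n = e^(nx).
Reasoning: e^x is a positive real number, and for a positive base B and real exponent n, B^n = e^(n·ln B). With B = e^x, ln B = x, so (e^x)^n = e^(n·x).
So the two sides agree for all real values of x and n for which both sides are defined.

Conclusion: True.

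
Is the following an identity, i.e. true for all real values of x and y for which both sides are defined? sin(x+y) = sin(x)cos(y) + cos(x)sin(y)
Yes, this is an identity.

Claim: sin(x+y) = sin(x)cos(y) + cos(x)sin(y).
Reasoning: By Euler's formula e^(i(x+y)) = e^(ix)·e^(iy) = (cos x + i·sin x)(cos y + i·sin y). The imaginary part of the left side is sin(x+y); the imaginary part of the product is sin(x)cos(y) + cos(x)sin(y).
So the two sides agree for all real values of x and y for which both sides are defined.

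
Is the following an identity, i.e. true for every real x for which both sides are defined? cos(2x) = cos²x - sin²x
Yes, this is an identity.

Claim: cos(2x) = cos²x - sin²x.
Reasoning: Put y = x in the addition formula cos(x+y) = cos(x)cos(y) - sin(x)sin(y): cos(2x) = cos²x - sin²x.
So the two sides agree for every real x for which both sides are defined.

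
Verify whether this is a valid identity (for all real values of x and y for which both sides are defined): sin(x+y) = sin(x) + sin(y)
Claim: sin(x+y) = sin(x) + sin(y).
Test a specific point where both sides are defined: x = 3π/4, y = -π/4.
LHS = sin(x+y) ≈ 1.0000
RHS = sin(x) + sin(y) ≈ 0.0000
Since 1.0000 ≠ 0.0000, the equation fails at this point, so it cannot hold for all real values of x and y for which both sides are defined.
The correct expansion is sin(x+y) = sin(x)cos(y) + cos(x)sin(y); sine is not additive.

Conclusion: No, this is NOT an identity.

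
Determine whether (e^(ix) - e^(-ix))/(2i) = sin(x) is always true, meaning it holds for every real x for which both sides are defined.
Yes, this is an identity.

Claim: (e^(ix) - e^(-ix))/(2i) = sin(x).
Reasoning: By Euler's formula e^(ix) = cos(x) + i·sin(x) and e^(-ix) = cos(x) - i·sin(x). Subtracting cancels the cosine terms: e^(ix) - e^(-ix) = 2i·sin(x); divide by 2i.
So the two sides agree for every real x for which both sides are defined.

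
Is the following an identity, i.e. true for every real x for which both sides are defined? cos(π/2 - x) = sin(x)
Claim: cos(π/2 - x) = sin(x).
Reasoning: Use cos(u - v) = cos(u)cos(v) + sin(u)sin(v) with u = π/2, v = x: cos(π/2)cos(x) + sin(π/2)sin(x) = 0·cos(x) + 1·sin(x) = sin(x).
So the two sides agree for every real x for which both sides are defined.

Conclusion: Yes, this is an identity.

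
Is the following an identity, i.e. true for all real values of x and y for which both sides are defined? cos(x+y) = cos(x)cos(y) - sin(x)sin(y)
Yes, this is an identity.

Claim: cos(x+y) = cos(x)cos(y) - sin(x)sin(y).
Reasoning: By Euler's formula e^(i(x+y)) = e^(ix)·e^(iy) = (cos x + i·sin x)(cos y + i·sin y). The real part of the left side is cos(x+y); the real part of the product is cos(x)cos(y) - sin(x)sin(y) (since i·i = -1).
So the two sides agree for all real values of x and y for which both sides are defined.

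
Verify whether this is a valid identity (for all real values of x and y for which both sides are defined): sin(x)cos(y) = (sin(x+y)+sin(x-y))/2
Claim: sin(x)cos(y) = (sin(x+y)+sin(x-y))/2.
Reasoning: sin(x+y) = sin(x)cos(y) + cos(x)sin(y) and sin(x-y) = sin(x)cos(y) - cos(x)sin(y). Adding, sin(x+y) + sin(x-y) = 2sin(x)cos(y); divide by 2.
So the two sides agree for all real values of x and y for which both sides are defined.

Conclusion: Yes, this is an identity.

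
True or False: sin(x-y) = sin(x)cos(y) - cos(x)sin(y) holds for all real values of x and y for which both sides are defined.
Claim: sin(x-y) = sin(x)cos(y) - cos(x)sin(y).
Reasoning: Replace y by -y in sin(x+y) = sin(x)cos(y) + cos(x)sin(y) and use cos(-y) = cos(y), sin(-y) = -sin(y): sin(x-y) = sin(x)cos(y) - cos(x)sin(y).
So the two sides agree for all real values of x and y for which both sides are defined.

Conclusion: True.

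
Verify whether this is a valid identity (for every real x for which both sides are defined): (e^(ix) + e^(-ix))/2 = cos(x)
Yes, this is an identity.

Claim: (e^(ix) + e^(-ix))/2 = cos(x).
Reasoning: By Euler's formula e^(ix) = cos(x) + i·sin(x) and e^(-ix) = cos(x) - i·sin(x). Adding cancels the sine terms: e^(ix) + e^(-ix) = 2cos(x); divide by 2.
So the two sides agree for every real x for which both sides are defined.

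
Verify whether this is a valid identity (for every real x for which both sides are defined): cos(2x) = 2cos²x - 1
Yes, this is an identity.

Claim: cos(2x) = 2cos²x - 1.
Reasoning: cos(2x) = cos²x - sin²x. Replace sin²x by 1 - cos²x: cos²x - (1 - cos²x) = 2cos²x - 1.
So the two sides agree for every real x for which both sides are defined.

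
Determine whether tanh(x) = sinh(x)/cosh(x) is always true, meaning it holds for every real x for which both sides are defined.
Yes, this is an identity.

Claim: tanh(x) = sinh(x)/cosh(x).
Reasoning: tanh(x) is defined as sinh(x)/cosh(x) = (e^x - e^-x)/(e^x + e^-x); cosh(x) ≥ 1 is never zero, so this holds for every real x.
So the two sides agree for every real x for which both sides are defined.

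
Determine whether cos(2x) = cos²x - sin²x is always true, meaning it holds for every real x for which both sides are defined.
Yes, this is an identity.

Claim: cos(2x) = cos²x - sin²x.
Reasoning: Put y = x in the addition formula cos(x+y) = cos(x)cos(y) - sin(x)sin(y): cos(2x) = cos²x - sin²x.
So the two sides agree for every real x for which both sides are defined.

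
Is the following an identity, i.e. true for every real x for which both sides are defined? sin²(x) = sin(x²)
No, this is NOT an identity.

Claim: sin²(x) = sin(x²).
Test a specific point where both sides are defined: x = -π/4.
LHS = sin²(x) ≈ 0.5000
RHS = sin(x²) ≈ 0.5785
Since 0.5000 ≠ 0.5785, the equation fails at this point, so it cannot hold for every real x for which both sides are defined.
sin²(x) means (sin x)², squaring the output; sin(x²) squares the input. These are different functions.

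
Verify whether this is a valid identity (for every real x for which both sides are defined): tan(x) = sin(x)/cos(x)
Claim: tan(x) = sin(x)/cos(x).
Reasoning: For an angle x whose terminal point on the unit circle is (cos x, sin x), tan(x) is defined as the ratio (second coordinate)/(first coordinate) = sin(x)/cos(x), wherever cos(x) ≠ 0.
So the two sides agree for every real x for which both sides are defined.

Conclusion: Yes, this is an identity.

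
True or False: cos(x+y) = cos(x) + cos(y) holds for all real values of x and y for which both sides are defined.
Claim: cos(x+y) = cos(x) + cos(y).
Test a specific point where both sides are defined: x = 2π/3, y = π.
LHS = cos(x+y) ≈ 0.5000
RHS = cos(x) + cos(y) ≈ -1.5000
Since 0.5000 ≠ -1.5000, the equation fails at this point, so it cannot hold for all real values of x and y for which both sides are defined.
The correct expansion is cos(x+y) = cos(x)cos(y) - sin(x)sin(y); cosine is not additive.

Conclusion: False.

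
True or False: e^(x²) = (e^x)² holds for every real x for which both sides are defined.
Claim: e^(x²) = (e^x)².
Test a specific point where both sides are defined: x = -1.
LHS = e^(x²) ≈ 2.7183
RHS = (e^x)² ≈ 0.1353
Since 2.7183 ≠ 0.1353, the equation fails at this point, so it cannot hold for every real x for which both sides are defined.
(e^x)² = e^(2x), and 2x ≠ x² in general.

Conclusion: False.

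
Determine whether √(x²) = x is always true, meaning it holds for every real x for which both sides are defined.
Claim: √(x²) = x.
Test a specific point where both sides are defined: x = -3.
LHS = √(x²) ≈ 3.0000
RHS = x ≈ -3.0000
Since 3.0000 ≠ -3.0000, the equation fails at this point, so it cannot hold for every real x for which both sides are defined.
√(x²) = |x|, which differs from x whenever x < 0 (both sides are defined for every real x).

Conclusion: No, this is NOT an identity.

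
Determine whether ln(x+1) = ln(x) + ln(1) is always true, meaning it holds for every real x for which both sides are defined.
Claim: ln(x+1) = ln(x) + ln(1).
Test a specific point where both sides are defined: x = 3/2.
LHS = ln(x+1) ≈ 0.9163
RHS = ln(x) + ln(1) ≈ 0.4055
Since 0.9163 ≠ 0.4055, the equation fails at this point, so it cannot hold for every real x for which both sides are defined.
ln(1) = 0, so the right side is just ln(x), which differs from ln(x+1).

Conclusion: No, this is NOT an identity.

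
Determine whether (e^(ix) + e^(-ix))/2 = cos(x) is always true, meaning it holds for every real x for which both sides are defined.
Yes, this is an identity.

Claim: (e^(ix) + e^(-ix))/2 = cos(x).
Reasoning: By Euler's formula e^(ix) = cos(x) + i·sin(x) and e^(-ix) = cos(x) - i·sin(x). Adding cancels the sine terms: e^(ix) + e^(-ix) = 2cos(x); divide by 2.
So the two sides agree for every real x for which both sides are defined.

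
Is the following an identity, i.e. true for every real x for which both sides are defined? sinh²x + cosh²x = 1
No, this is NOT an identity.

Claim: sinh²x + cosh²x = 1.
Test a specific point where both sides are defined: x = 1.
LHS = sinh²x + cosh²x ≈ 3.7622
RHS = 1 ≈ 1.0000
Since 3.7622 ≠ 1.0000, the equation fails at this point, so it cannot hold for every real x for which both sides are defined.
The correct hyperbolic identity is cosh²x - sinh²x = 1 (a difference); the sum sinh²x + cosh²x equals cosh(2x).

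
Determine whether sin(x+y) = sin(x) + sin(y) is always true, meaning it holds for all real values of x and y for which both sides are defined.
No, this is NOT an identity.

Claim: sin(x+y) = sin(x) + sin(y).
Test a specific point where both sides are defined: x = 2π/3, y = -π/4.
LHS = sin(x+y) ≈ 0.9659
RHS = sin(x) + sin(y) ≈ 0.1589
Since 0.9659 ≠ 0.1589, the equation fails at this point, so it cannot hold for all real values of x and y for which both sides are defined.
The correct expansion is sin(x+y) = sin(x)cos(y) + cos(x)sin(y); sine is not additive.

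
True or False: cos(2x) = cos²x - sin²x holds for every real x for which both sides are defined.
Claim: cos(2x) = cos²x - sin²x.
Reasoning: Put y = x in the addition formula cos(x+y) = cos(x)cos(y) - sin(x)sin(y): cos(2x) = cos²x - sin²x.
So the two sides agree for every real x for which both sides are defined.

Conclusion: True.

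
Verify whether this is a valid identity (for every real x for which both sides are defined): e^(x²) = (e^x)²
Claim: e^(x²) = (e^x)².
Test a specific point where both sides are defined: x = 3/2.
LHS = e^(x²) ≈ 9.4877
RHS = (e^x)² ≈ 20.0855
Since 9.4877 ≠ 20.0855, the equation fails at this point, so it cannot hold for every real x for which both sides are defined.
(e^x)² = e^(2x), and 2x ≠ x² in general.

Conclusion: No, this is NOT an identity.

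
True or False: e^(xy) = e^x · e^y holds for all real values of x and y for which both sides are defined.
Claim: e^(xy) = e^x · e^y.
Test a specific point where both sides are defined: x = -1, y = -3.
LHS = e^(xy) ≈ 20.0855
RHS = e^x · e^y ≈ 0.0183
Since 20.0855 ≠ 0.0183, the equation fails at this point, so it cannot hold for all real values of x and y for which both sides are defined.
e^x · e^y = e^(x+y), not e^(xy).

Conclusion: False.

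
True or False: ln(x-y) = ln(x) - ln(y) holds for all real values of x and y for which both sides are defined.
False.

Claim: ln(x-y) = ln(x) - ln(y).
Test a specific point where both sides are defined: x = 2, y = 3/2.
LHS = ln(x-y) ≈ -0.6931
RHS = ln(x) - ln(y) ≈ 0.2877
Since -0.6931 ≠ 0.2877, the equation fails at this point, so it cannot hold for all real values of x and y for which both sides are defined.
ln(x) - ln(y) = ln(x/y), not ln(x-y).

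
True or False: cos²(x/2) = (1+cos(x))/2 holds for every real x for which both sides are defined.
Claim: cos²(x/2) = (1+cos(x))/2.
Reasoning: Use cos(2θ) = 2cos²θ - 1 with θ = x/2: cos(x) = 2cos²(x/2) - 1. Solving for cos²(x/2) gives (1 + cos(x))/2.
So the two sides agree for every real x for which both sides are defined.

Conclusion: True.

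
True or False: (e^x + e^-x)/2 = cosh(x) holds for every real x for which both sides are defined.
Claim: (e^x + e^-x)/2 = cosh(x).
Reasoning: This is exactly the definition of the hyperbolic cosine: cosh(x) := (e^x + e^-x)/2.
So the two sides agree for every real x for which both sides are defined.

Conclusion: True.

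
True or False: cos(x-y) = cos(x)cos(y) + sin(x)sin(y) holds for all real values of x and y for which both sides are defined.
True.

Claim: cos(x-y) = cos(x)cos(y) + sin(x)sin(y).
Reasoning: Replace y by -y in cos(x+y) = cos(x)cos(y) - sin(x)sin(y) and use cos(-y) = cos(y), sin(-y) = -sin(y): cos(x-y) = cos(x)cos(y) + sin(x)sin(y).
So the two sides agree for all real values of x and y for which both sides are defined.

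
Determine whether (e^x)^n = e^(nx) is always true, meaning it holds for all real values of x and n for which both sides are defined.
Claim: (e^x)^n = e^(nx).
Reasoning: e^x is a positive real number, and for a positive base B and real exponent n, B^n = e^(n·ln B). With B = e^x, ln B = x, so (e^x)^n = e^(n·x).
So the two sides agree for all real values of x and n for which both sides are defined.

Conclusion: Yes, this is an identity.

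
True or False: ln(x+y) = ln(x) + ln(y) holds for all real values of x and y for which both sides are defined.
Claim: ln(x+y) = ln(x) + ln(y).
Test a specific point where both sides are defined: x = 3, y = 4.
LHS = ln(x+y) ≈ 1.9459
RHS = ln(x) + ln(y) ≈ 2.4849
Since 1.9459 ≠ 2.4849, the equation fails at this point, so it cannot hold for all real values of x and y for which both sides are defined.
ln(x) + ln(y) = ln(xy), not ln(x+y).

Conclusion: False.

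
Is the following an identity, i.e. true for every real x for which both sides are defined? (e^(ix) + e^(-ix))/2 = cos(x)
Yes, this is an identity.

Claim: (e^(ix) + e^(-ix))/2 = cos(x).
Reasoning: By Euler's formula e^(ix) = cos(x) + i·sin(x) and e^(-ix) = cos(x) - i·sin(x). Adding cancels the sine terms: e^(ix) + e^(-ix) = 2cos(x); divide by 2.
So the two sides agree for every real x for which both sides are defined.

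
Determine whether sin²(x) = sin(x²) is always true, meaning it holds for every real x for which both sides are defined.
Claim: sin²(x) = sin(x²).
Test a specific point where both sides are defined: x = π.
LHS = sin²(x) ≈ 0.0000
RHS = sin(x²) ≈ -0.4303
Since 0.0000 ≠ -0.4303, the equation fails at this point, so it cannot hold for every real x for which both sides are defined.
sin²(x) means (sin x)², squaring the output; sin(x²) squares the input. These are different functions.

Conclusion: No, this is NOT an identity.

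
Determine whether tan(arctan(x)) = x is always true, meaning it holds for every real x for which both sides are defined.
Yes, this is an identity.

Claim: tan(arctan(x)) = x.
Reasoning: For every real x, arctan(x) is by definition the angle in (-π/2, π/2) whose tangent equals x. Taking the tangent of that angle returns x.
So the two sides agree for every real x for which both sides are defined.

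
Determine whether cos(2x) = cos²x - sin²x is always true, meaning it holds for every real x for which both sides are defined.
Yes, this is an identity.

Claim: cos(2x) = cos²x - sin²x.
Reasoning: Put y = x in the addition formula cos(x+y) = cos(x)cos(y) - sin(x)sin(y): cos(2x) = cos²x - sin²x.
So the two sides agree for every real x for which both sides are defined.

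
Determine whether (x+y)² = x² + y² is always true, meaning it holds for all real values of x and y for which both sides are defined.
Claim: (x+y)² = x² + y².
Test a specific point where both sides are defined: x = 4, y = 1.
LHS = (x+y)² ≈ 25.0000
RHS = x² + y² ≈ 17.0000
Since 25.0000 ≠ 17.0000, the equation fails at this point, so it cannot hold for all real values of x and y for which both sides are defined.
The correct expansion is (x+y)² = x² + 2xy + y²; the cross term 2xy is missing.

Conclusion: No, this is NOT an identity.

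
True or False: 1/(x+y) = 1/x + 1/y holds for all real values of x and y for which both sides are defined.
False.

Claim: 1/(x+y) = 1/x + 1/y.
Test a specific point where both sides are defined: x = 3/2, y = 3.
LHS = 1/(x+y) ≈ 0.2222
RHS = 1/x + 1/y ≈ 1.0000
Since 0.2222 ≠ 1.0000, the equation fails at this point, so it cannot hold for all real values of x and y for which both sides are defined.
1/x + 1/y = (x+y)/(xy), which is not 1/(x+y).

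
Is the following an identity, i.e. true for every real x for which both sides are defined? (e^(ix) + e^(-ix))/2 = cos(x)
Claim: (e^(ix) + e^(-ix))/2 = cos(x).
Reasoning: By Euler's formula e^(ix) = cos(x) + i·sin(x) and e^(-ix) = cos(x) - i·sin(x). Adding cancels the sine terms: e^(ix) + e^(-ix) = 2cos(x); divide by 2.
So the two sides agree for every real x for which both sides are defined.

Conclusion: Yes, this is an identity.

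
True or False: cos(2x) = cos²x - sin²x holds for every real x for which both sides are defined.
True.

Claim: cos(2x) = cos²x - sin²x.
Reasoning: Put y = x in the addition formula cos(x+y) = cos(x)cos(y) - sin(x)sin(y): cos(2x) = cos²x - sin²x.
So the two sides agree for every real x for which both sides are defined.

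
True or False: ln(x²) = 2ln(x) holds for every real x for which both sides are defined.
Claim: ln(x²) = 2ln(x).
Reasoning: The right side requires x > 0. For x > 0, x² = (e^(ln x))² = e^(2ln x), so ln(x²) = 2ln(x). (For x < 0 the right side is undefined, so those values are outside the claim.)
So the two sides agree for every real x for which both sides are defined.

Conclusion: True.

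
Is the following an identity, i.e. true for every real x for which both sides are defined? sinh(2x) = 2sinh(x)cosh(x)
Yes, this is an identity.

Claim: sinh(2x) = 2sinh(x)cosh(x).
Reasoning: 2sinh(x)cosh(x) = 2 · (e^x - e^-x)/2 · (e^x + e^-x)/2 = (e^(2x) - e^(-2x))/2 = sinh(2x).
So the two sides agree for every real x for which both sides are defined.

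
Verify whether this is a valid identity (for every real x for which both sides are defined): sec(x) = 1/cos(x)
Claim: sec(x) = 1/cos(x).
Reasoning: sec(x) is by definition the reciprocal of cos(x), wherever cos(x) ≠ 0.
So the two sides agree for every real x for which both sides are defined.

Conclusion: Yes, this is an identity.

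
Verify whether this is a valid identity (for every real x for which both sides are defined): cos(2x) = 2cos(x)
Claim: cos(2x) = 2cos(x).
Test a specific point where both sides are defined: x = -π/4.
LHS = cos(2x) ≈ 0.0000
RHS = 2cos(x) ≈ 1.4142
Since 0.0000 ≠ 1.4142, the equation fails at this point, so it cannot hold for every real x for which both sides are defined.
The correct double-angle formula is cos(2x) = cos²x - sin²x.

Conclusion: No, this is NOT an identity.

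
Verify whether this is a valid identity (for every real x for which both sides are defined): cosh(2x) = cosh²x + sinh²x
Claim: cosh(2x) = cosh²x + sinh²x.
Reasoning: cosh²x = (e^(2x) + 2 + e^(-2x))/4 and sinh²x = (e^(2x) - 2 + e^(-2x))/4. Adding gives (2e^(2x) + 2e^(-2x))/4 = (e^(2x) + e^(-2x))/2 = cosh(2x).
So the two sides agree for every real x for which both sides are defined.

Conclusion: Yes, this is an identity.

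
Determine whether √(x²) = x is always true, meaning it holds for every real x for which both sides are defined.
Claim: √(x²) = x.
Test a specific point where both sides are defined: x = -2.
LHS = √(x²) ≈ 2.0000
RHS = x ≈ -2.0000
Since 2.0000 ≠ -2.0000, the equation fails at this point, so it cannot hold for every real x for which both sides are defined.
√(x²) = |x|, which differs from x whenever x < 0 (both sides are defined for every real x).

Conclusion: No, this is NOT an identity.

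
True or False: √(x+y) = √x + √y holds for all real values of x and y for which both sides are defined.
False.

Claim: √(x+y) = √x + √y.
Test a specific point where both sides are defined: x = 1, y = 2.
LHS = √(x+y) ≈ 1.7321
RHS = √x + √y ≈ 2.4142
Since 1.7321 ≠ 2.4142, the equation fails at this point, so it cannot hold for all real values of x and y for which both sides are defined.
Squaring the right side gives x + 2√(xy) + y, not x + y.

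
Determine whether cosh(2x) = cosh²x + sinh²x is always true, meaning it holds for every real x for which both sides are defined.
Yes, this is an identity.

Claim: cosh(2x) = cosh²x + sinh²x.
Reasoning: cosh²x = (e^(2x) + 2 + e^(-2x))/4 and sinh²x = (e^(2x) - 2 + e^(-2x))/4. Adding gives (2e^(2x) + 2e^(-2x))/4 = (e^(2x) + e^(-2x))/2 = cosh(2x).
So the two sides agree for every real x for which both sides are defined.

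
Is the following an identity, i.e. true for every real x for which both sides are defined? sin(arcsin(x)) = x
Claim: sin(arcsin(x)) = x.
Reasoning: For -1 ≤ x ≤ 1 (where arcsin is defined), arcsin(x) is by definition an angle whose sine equals x. Taking the sine of that angle returns x. (Note the other order, arcsin(sin x) = x, is NOT an identity.)
So the two sides agree for every real x for which both sides are defined.

Conclusion: Yes, this is an identity.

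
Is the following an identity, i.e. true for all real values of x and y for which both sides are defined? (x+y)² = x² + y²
Claim: (x+y)² = x² + y².
Test a specific point where both sides are defined: x = -3, y = -3.
LHS = (x+y)² ≈ 36.0000
RHS = x² + y² ≈ 18.0000
Since 36.0000 ≠ 18.0000, the equation fails at this point, so it cannot hold for all real values of x and y for which both sides are defined.
The correct expansion is (x+y)² = x² + 2xy + y²; the cross term 2xy is missing.

Conclusion: No, this is NOT an identity.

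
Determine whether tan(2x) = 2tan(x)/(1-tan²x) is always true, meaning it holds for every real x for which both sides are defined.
Claim: tan(2x) = 2tan(x)/(1-tan²x).
Reasoning: tan(2x) = sin(2x)/cos(2x) = 2sin(x)cos(x) / (cos²x - sin²x). Divide numerator and denominator by cos²x: 2tan(x) / (1 - tan²x).
So the two sides agree for every real x for which both sides are defined.

Conclusion: Yes, this is an identity.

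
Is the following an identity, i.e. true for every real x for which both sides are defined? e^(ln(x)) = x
Yes, this is an identity.

Claim: e^(ln(x)) = x.
Reasoning: For x > 0, ln(x) is by definition the exponent p such that e^p = x. Raising e to that exponent therefore returns x: e^(ln x) = x.
So the two sides agree for every real x for which both sides are defined.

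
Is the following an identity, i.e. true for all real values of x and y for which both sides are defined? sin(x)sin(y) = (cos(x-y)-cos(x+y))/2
Yes, this is an identity.

Claim: sin(x)sin(y) = (cos(x-y)-cos(x+y))/2.
Reasoning: cos(x-y) = cos(x)cos(y) + sin(x)sin(y) and cos(x+y) = cos(x)cos(y) - sin(x)sin(y). Subtracting, cos(x-y) - cos(x+y) = 2sin(x)sin(y); divide by 2.
So the two sides agree for all real values of x and y for which both sides are defined.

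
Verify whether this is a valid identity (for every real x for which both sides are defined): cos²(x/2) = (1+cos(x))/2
Yes, this is an identity.

Claim: cos²(x/2) = (1+cos(x))/2.
Reasoning: Use cos(2θ) = 2cos²θ - 1 with θ = x/2: cos(x) = 2cos²(x/2) - 1. Solving for cos²(x/2) gives (1 + cos(x))/2.
So the two sides agree for every real x for which both sides are defined.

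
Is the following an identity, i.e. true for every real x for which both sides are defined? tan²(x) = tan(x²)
Claim: tan²(x) = tan(x²).
Test a specific point where both sides are defined: x = 2π/3.
LHS = tan²(x) ≈ 3.0000
RHS = tan(x²) ≈ 2.9590
Since 3.0000 ≠ 2.9590, the equation fails at this point, so it cannot hold for every real x for which both sides are defined.
tan²(x) means (tan x)², squaring the output; tan(x²) squares the input. These are different functions.

Conclusion: No, this is NOT an identity.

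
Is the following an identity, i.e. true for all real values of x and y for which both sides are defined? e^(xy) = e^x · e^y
No, this is NOT an identity.

Claim: e^(xy) = e^x · e^y.
Test a specific point where both sides are defined: x = 5, y = -3.
LHS = e^(xy) ≈ 0.0000
RHS = e^x · e^y ≈ 7.3891
Since 0.0000 ≠ 7.3891, the equation fails at this point, so it cannot hold for all real values of x and y for which both sides are defined.
e^x · e^y = e^(x+y), not e^(xy).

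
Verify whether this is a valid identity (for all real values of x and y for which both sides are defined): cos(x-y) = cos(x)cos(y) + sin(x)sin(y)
Claim: cos(x-y) = cos(x)cos(y) + sin(x)sin(y).
Reasoning: Replace y by -y in cos(x+y) = cos(x)cos(y) - sin(x)sin(y) and use cos(-y) = cos(y), sin(-y) = -sin(y): cos(x-y) = cos(x)cos(y) + sin(x)sin(y).
So the two sides agree for all real values of x and y for which both sides are defined.

Conclusion: Yes, this is an identity.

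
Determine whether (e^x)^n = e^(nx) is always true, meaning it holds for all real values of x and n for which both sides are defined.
Yes, this is an identity.

Claim: (e^x)^n = e^(nx).
Reasoning: e^x is a positive real number, and for a positive base B and real exponent n, B^n = e^(n·ln B). With B = e^x, ln B = x, so (e^x)^n = e^(n·x).
So the two sides agree for all real values of x and n for which both sides are defined.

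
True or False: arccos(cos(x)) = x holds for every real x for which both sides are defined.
False.

Claim: arccos(cos(x)) = x.
Test a specific point where both sides are defined: x = -π/6.
LHS = arccos(cos(x)) ≈ 0.5236
RHS = x ≈ -0.5236
Since 0.5236 ≠ -0.5236, the equation fails at this point, so it cannot hold for every real x for which both sides are defined.
arccos only returns values in [0, π], so arccos(cos(x)) = x holds only for x in that interval, not for all real x.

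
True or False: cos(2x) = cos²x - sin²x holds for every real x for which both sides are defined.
True.

Claim: cos(2x) = cos²x - sin²x.
Reasoning: Put y = x in the addition formula cos(x+y) = cos(x)cos(y) - sin(x)sin(y): cos(2x) = cos²x - sin²x.
So the two sides agree for every real x for which both sides are defined.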